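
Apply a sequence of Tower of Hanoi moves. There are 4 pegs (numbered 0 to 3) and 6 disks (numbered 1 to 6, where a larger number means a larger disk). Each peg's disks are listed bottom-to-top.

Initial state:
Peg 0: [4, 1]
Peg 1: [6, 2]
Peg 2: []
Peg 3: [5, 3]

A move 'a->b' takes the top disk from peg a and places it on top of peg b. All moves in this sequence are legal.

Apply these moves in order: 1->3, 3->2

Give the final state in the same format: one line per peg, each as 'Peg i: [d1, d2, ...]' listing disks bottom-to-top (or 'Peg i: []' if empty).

After move 1 (1->3):
Peg 0: [4, 1]
Peg 1: [6]
Peg 2: []
Peg 3: [5, 3, 2]

After move 2 (3->2):
Peg 0: [4, 1]
Peg 1: [6]
Peg 2: [2]
Peg 3: [5, 3]

Answer: Peg 0: [4, 1]
Peg 1: [6]
Peg 2: [2]
Peg 3: [5, 3]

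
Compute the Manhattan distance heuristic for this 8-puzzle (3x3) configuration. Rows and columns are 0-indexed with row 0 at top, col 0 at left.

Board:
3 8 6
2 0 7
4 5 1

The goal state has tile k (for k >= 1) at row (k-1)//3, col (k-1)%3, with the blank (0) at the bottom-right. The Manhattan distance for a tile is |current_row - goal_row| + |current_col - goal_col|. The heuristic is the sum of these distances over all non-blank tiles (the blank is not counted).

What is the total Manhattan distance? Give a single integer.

Tile 3: at (0,0), goal (0,2), distance |0-0|+|0-2| = 2
Tile 8: at (0,1), goal (2,1), distance |0-2|+|1-1| = 2
Tile 6: at (0,2), goal (1,2), distance |0-1|+|2-2| = 1
Tile 2: at (1,0), goal (0,1), distance |1-0|+|0-1| = 2
Tile 7: at (1,2), goal (2,0), distance |1-2|+|2-0| = 3
Tile 4: at (2,0), goal (1,0), distance |2-1|+|0-0| = 1
Tile 5: at (2,1), goal (1,1), distance |2-1|+|1-1| = 1
Tile 1: at (2,2), goal (0,0), distance |2-0|+|2-0| = 4
Sum: 2 + 2 + 1 + 2 + 3 + 1 + 1 + 4 = 16

Answer: 16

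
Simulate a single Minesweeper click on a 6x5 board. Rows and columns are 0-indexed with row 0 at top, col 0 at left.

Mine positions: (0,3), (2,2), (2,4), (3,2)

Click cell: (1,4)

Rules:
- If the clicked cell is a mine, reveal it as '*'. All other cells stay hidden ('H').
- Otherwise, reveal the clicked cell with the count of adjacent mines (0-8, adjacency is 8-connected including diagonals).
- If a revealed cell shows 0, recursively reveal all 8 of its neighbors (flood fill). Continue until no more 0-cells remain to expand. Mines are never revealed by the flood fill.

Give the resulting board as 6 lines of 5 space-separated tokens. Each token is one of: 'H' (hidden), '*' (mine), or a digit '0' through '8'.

H H H H H
H H H H 2
H H H H H
H H H H H
H H H H H
H H H H H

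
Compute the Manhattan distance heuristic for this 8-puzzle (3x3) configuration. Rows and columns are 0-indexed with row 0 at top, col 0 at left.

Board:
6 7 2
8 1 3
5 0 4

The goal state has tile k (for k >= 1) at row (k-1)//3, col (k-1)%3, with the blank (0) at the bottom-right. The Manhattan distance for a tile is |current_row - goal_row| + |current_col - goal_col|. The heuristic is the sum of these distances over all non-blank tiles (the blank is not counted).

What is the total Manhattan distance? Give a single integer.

Answer: 17

Derivation:
Tile 6: (0,0)->(1,2) = 3
Tile 7: (0,1)->(2,0) = 3
Tile 2: (0,2)->(0,1) = 1
Tile 8: (1,0)->(2,1) = 2
Tile 1: (1,1)->(0,0) = 2
Tile 3: (1,2)->(0,2) = 1
Tile 5: (2,0)->(1,1) = 2
Tile 4: (2,2)->(1,0) = 3
Sum: 3 + 3 + 1 + 2 + 2 + 1 + 2 + 3 = 17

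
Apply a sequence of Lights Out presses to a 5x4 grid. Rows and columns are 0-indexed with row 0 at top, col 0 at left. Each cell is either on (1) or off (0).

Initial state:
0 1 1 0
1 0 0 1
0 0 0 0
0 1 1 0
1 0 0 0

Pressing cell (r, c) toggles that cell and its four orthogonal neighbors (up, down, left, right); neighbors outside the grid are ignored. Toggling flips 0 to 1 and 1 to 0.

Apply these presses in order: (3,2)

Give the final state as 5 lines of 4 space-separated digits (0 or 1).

Answer: 0 1 1 0
1 0 0 1
0 0 1 0
0 0 0 1
1 0 1 0

Derivation:
After press 1 at (3,2):
0 1 1 0
1 0 0 1
0 0 1 0
0 0 0 1
1 0 1 0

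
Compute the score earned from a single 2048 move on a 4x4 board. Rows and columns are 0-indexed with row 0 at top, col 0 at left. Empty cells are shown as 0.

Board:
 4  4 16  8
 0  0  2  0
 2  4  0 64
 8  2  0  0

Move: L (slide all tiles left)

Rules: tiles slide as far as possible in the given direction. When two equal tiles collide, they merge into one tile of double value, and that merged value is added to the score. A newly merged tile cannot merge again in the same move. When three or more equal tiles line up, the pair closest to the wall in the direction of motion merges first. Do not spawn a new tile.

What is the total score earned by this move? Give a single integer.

Answer: 8

Derivation:
Slide left:
row 0: [4, 4, 16, 8] -> [8, 16, 8, 0]  score +8 (running 8)
row 1: [0, 0, 2, 0] -> [2, 0, 0, 0]  score +0 (running 8)
row 2: [2, 4, 0, 64] -> [2, 4, 64, 0]  score +0 (running 8)
row 3: [8, 2, 0, 0] -> [8, 2, 0, 0]  score +0 (running 8)
Board after move:
 8 16  8  0
 2  0  0  0
 2  4 64  0
 8  2  0  0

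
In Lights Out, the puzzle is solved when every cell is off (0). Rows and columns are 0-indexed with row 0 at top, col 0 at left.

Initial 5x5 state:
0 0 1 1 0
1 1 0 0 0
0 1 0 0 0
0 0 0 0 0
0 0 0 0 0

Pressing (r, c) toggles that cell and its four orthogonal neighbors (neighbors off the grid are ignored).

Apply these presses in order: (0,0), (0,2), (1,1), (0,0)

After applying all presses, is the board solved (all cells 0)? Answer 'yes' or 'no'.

After press 1 at (0,0):
1 1 1 1 0
0 1 0 0 0
0 1 0 0 0
0 0 0 0 0
0 0 0 0 0

After press 2 at (0,2):
1 0 0 0 0
0 1 1 0 0
0 1 0 0 0
0 0 0 0 0
0 0 0 0 0

After press 3 at (1,1):
1 1 0 0 0
1 0 0 0 0
0 0 0 0 0
0 0 0 0 0
0 0 0 0 0

After press 4 at (0,0):
0 0 0 0 0
0 0 0 0 0
0 0 0 0 0
0 0 0 0 0
0 0 0 0 0

Lights still on: 0

Answer: yes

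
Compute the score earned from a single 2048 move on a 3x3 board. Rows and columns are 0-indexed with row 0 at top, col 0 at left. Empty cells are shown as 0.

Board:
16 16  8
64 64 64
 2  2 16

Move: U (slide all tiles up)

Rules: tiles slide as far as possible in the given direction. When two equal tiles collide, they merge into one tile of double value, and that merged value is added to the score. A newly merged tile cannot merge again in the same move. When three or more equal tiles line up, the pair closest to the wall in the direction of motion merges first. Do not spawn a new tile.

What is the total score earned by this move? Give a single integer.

Slide up:
col 0: [16, 64, 2] -> [16, 64, 2]  score +0 (running 0)
col 1: [16, 64, 2] -> [16, 64, 2]  score +0 (running 0)
col 2: [8, 64, 16] -> [8, 64, 16]  score +0 (running 0)
Board after move:
16 16  8
64 64 64
 2  2 16

Answer: 0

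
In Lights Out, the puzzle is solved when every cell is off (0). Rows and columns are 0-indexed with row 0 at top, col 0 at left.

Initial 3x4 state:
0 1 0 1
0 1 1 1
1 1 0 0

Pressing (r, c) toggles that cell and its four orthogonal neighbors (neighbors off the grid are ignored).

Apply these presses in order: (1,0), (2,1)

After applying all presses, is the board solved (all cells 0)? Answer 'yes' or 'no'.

After press 1 at (1,0):
1 1 0 1
1 0 1 1
0 1 0 0

After press 2 at (2,1):
1 1 0 1
1 1 1 1
1 0 1 0

Lights still on: 9

Answer: no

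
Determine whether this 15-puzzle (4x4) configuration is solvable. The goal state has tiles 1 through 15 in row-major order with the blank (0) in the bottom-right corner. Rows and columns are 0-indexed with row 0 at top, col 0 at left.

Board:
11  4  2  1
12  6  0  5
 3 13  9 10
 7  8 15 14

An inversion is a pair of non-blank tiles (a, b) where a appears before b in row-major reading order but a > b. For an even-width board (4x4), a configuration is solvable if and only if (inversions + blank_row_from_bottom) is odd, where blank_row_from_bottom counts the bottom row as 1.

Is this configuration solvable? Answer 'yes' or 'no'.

Answer: no

Derivation:
Inversions: 33
Blank is in row 1 (0-indexed from top), which is row 3 counting from the bottom (bottom = 1).
33 + 3 = 36, which is even, so the puzzle is not solvable.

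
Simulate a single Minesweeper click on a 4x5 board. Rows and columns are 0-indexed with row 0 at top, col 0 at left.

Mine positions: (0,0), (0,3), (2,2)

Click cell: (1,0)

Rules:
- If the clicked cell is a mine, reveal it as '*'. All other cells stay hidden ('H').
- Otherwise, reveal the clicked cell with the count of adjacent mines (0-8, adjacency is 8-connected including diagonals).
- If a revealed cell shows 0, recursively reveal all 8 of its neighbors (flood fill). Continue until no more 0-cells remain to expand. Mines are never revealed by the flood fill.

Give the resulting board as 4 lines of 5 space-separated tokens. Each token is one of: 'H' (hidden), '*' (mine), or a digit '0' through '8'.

H H H H H
1 H H H H
H H H H H
H H H H H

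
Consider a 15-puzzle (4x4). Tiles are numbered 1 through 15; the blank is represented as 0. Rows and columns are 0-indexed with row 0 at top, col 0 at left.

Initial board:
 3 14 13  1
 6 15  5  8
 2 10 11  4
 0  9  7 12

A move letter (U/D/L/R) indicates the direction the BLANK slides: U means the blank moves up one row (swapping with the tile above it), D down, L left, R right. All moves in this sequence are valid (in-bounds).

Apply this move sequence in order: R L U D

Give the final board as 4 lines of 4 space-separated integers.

After move 1 (R):
 3 14 13  1
 6 15  5  8
 2 10 11  4
 9  0  7 12

After move 2 (L):
 3 14 13  1
 6 15  5  8
 2 10 11  4
 0  9  7 12

After move 3 (U):
 3 14 13  1
 6 15  5  8
 0 10 11  4
 2  9  7 12

After move 4 (D):
 3 14 13  1
 6 15  5  8
 2 10 11  4
 0  9  7 12

Answer:  3 14 13  1
 6 15  5  8
 2 10 11  4
 0  9  7 12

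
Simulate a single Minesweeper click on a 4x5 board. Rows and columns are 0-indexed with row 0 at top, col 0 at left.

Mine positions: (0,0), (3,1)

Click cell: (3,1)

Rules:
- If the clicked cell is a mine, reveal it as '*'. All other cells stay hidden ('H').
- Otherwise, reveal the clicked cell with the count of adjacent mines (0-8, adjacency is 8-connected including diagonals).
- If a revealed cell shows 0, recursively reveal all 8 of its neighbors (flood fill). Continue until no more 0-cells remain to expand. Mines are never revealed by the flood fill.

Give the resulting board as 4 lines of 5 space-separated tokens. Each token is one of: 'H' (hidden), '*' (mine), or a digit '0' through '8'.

H H H H H
H H H H H
H H H H H
H * H H H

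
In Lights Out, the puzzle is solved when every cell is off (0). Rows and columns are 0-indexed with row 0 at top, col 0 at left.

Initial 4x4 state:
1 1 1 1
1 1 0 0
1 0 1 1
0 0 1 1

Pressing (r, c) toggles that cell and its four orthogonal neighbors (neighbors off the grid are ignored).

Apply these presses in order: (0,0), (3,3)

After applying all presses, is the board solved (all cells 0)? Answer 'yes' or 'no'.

Answer: no

Derivation:
After press 1 at (0,0):
0 0 1 1
0 1 0 0
1 0 1 1
0 0 1 1

After press 2 at (3,3):
0 0 1 1
0 1 0 0
1 0 1 0
0 0 0 0

Lights still on: 5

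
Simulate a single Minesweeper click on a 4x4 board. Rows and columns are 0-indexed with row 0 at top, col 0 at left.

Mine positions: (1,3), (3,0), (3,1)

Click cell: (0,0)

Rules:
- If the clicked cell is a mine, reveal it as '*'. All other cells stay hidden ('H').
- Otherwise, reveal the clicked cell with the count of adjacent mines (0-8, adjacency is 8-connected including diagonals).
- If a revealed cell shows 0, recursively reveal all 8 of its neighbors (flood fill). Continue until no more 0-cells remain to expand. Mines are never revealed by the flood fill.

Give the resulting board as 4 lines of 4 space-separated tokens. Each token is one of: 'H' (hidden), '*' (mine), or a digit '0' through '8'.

0 0 1 H
0 0 1 H
2 2 2 H
H H H H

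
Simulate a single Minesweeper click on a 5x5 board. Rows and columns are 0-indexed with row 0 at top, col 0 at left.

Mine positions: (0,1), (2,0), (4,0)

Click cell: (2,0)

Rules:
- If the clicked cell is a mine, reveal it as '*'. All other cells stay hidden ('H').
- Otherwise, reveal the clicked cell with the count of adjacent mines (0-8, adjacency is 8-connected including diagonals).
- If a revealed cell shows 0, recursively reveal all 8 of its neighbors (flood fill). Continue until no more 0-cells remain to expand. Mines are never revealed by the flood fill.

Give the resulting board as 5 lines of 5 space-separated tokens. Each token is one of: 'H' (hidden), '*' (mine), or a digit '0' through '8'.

H H H H H
H H H H H
* H H H H
H H H H H
H H H H H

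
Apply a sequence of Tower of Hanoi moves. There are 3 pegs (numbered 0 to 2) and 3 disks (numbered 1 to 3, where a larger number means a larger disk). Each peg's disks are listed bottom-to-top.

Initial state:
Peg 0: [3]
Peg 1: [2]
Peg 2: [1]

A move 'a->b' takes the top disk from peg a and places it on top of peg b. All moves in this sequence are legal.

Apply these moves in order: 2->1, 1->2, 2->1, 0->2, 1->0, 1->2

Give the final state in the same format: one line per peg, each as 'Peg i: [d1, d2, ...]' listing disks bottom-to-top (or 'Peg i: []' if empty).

After move 1 (2->1):
Peg 0: [3]
Peg 1: [2, 1]
Peg 2: []

After move 2 (1->2):
Peg 0: [3]
Peg 1: [2]
Peg 2: [1]

After move 3 (2->1):
Peg 0: [3]
Peg 1: [2, 1]
Peg 2: []

After move 4 (0->2):
Peg 0: []
Peg 1: [2, 1]
Peg 2: [3]

After move 5 (1->0):
Peg 0: [1]
Peg 1: [2]
Peg 2: [3]

After move 6 (1->2):
Peg 0: [1]
Peg 1: []
Peg 2: [3, 2]

Answer: Peg 0: [1]
Peg 1: []
Peg 2: [3, 2]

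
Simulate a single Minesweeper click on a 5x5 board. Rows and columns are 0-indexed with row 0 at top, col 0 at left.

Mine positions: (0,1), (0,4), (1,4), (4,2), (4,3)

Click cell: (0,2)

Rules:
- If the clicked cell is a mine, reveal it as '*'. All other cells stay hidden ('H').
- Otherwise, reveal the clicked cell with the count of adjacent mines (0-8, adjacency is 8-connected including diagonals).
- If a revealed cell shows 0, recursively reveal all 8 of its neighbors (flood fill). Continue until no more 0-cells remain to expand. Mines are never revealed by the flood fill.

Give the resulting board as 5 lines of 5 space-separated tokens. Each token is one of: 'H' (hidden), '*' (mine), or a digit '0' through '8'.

H H 1 H H
H H H H H
H H H H H
H H H H H
H H H H H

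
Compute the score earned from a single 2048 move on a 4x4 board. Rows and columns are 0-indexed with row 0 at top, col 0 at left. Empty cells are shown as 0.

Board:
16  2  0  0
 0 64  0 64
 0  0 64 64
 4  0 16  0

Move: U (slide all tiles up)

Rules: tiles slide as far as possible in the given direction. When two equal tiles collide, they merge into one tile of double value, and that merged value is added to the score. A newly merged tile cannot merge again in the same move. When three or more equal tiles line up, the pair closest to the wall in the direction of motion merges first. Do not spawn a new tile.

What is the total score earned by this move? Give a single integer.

Slide up:
col 0: [16, 0, 0, 4] -> [16, 4, 0, 0]  score +0 (running 0)
col 1: [2, 64, 0, 0] -> [2, 64, 0, 0]  score +0 (running 0)
col 2: [0, 0, 64, 16] -> [64, 16, 0, 0]  score +0 (running 0)
col 3: [0, 64, 64, 0] -> [128, 0, 0, 0]  score +128 (running 128)
Board after move:
 16   2  64 128
  4  64  16   0
  0   0   0   0
  0   0   0   0

Answer: 128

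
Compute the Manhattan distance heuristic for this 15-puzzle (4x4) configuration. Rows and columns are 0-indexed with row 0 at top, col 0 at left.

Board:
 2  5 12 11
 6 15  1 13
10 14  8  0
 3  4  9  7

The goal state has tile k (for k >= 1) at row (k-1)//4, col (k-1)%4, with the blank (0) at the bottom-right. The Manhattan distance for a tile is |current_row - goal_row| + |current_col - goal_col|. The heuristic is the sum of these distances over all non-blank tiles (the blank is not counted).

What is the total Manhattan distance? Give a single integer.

Tile 2: (0,0)->(0,1) = 1
Tile 5: (0,1)->(1,0) = 2
Tile 12: (0,2)->(2,3) = 3
Tile 11: (0,3)->(2,2) = 3
Tile 6: (1,0)->(1,1) = 1
Tile 15: (1,1)->(3,2) = 3
Tile 1: (1,2)->(0,0) = 3
Tile 13: (1,3)->(3,0) = 5
Tile 10: (2,0)->(2,1) = 1
Tile 14: (2,1)->(3,1) = 1
Tile 8: (2,2)->(1,3) = 2
Tile 3: (3,0)->(0,2) = 5
Tile 4: (3,1)->(0,3) = 5
Tile 9: (3,2)->(2,0) = 3
Tile 7: (3,3)->(1,2) = 3
Sum: 1 + 2 + 3 + 3 + 1 + 3 + 3 + 5 + 1 + 1 + 2 + 5 + 5 + 3 + 3 = 41

Answer: 41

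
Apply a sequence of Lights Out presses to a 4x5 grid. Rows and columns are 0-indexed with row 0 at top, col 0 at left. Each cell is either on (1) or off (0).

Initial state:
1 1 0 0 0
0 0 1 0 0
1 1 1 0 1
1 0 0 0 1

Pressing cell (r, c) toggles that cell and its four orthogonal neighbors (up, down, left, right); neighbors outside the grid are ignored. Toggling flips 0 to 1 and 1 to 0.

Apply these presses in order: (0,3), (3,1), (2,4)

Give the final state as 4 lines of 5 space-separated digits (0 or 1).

After press 1 at (0,3):
1 1 1 1 1
0 0 1 1 0
1 1 1 0 1
1 0 0 0 1

After press 2 at (3,1):
1 1 1 1 1
0 0 1 1 0
1 0 1 0 1
0 1 1 0 1

After press 3 at (2,4):
1 1 1 1 1
0 0 1 1 1
1 0 1 1 0
0 1 1 0 0

Answer: 1 1 1 1 1
0 0 1 1 1
1 0 1 1 0
0 1 1 0 0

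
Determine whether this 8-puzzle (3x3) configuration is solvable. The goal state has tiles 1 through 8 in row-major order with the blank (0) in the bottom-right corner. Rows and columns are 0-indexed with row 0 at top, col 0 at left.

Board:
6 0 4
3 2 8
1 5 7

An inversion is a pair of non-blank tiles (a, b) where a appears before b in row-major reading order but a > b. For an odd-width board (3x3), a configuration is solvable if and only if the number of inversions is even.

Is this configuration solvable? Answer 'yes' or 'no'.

Answer: yes

Derivation:
Inversions (pairs i<j in row-major order where tile[i] > tile[j] > 0): 14
14 is even, so the puzzle is solvable.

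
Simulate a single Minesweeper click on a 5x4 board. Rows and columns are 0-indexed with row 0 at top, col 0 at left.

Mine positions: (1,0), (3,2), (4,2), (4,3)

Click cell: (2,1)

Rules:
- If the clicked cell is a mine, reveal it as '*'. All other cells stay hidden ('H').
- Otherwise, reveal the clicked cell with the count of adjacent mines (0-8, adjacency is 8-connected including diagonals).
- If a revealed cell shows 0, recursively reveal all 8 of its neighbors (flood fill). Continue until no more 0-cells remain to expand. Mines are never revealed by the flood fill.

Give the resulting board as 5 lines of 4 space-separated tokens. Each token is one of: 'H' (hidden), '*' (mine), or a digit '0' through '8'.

H H H H
H H H H
H 2 H H
H H H H
H H H H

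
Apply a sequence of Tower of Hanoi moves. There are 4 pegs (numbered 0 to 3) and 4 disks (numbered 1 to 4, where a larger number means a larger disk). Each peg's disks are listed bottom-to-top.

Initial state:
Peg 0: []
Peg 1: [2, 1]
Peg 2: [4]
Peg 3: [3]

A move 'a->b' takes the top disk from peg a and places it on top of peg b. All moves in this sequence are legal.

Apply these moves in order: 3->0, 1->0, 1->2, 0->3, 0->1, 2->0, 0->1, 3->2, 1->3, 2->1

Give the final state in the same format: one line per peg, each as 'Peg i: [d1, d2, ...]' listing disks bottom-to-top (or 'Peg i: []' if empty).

Answer: Peg 0: []
Peg 1: [3, 1]
Peg 2: [4]
Peg 3: [2]

Derivation:
After move 1 (3->0):
Peg 0: [3]
Peg 1: [2, 1]
Peg 2: [4]
Peg 3: []

After move 2 (1->0):
Peg 0: [3, 1]
Peg 1: [2]
Peg 2: [4]
Peg 3: []

After move 3 (1->2):
Peg 0: [3, 1]
Peg 1: []
Peg 2: [4, 2]
Peg 3: []

After move 4 (0->3):
Peg 0: [3]
Peg 1: []
Peg 2: [4, 2]
Peg 3: [1]

After move 5 (0->1):
Peg 0: []
Peg 1: [3]
Peg 2: [4, 2]
Peg 3: [1]

After move 6 (2->0):
Peg 0: [2]
Peg 1: [3]
Peg 2: [4]
Peg 3: [1]

After move 7 (0->1):
Peg 0: []
Peg 1: [3, 2]
Peg 2: [4]
Peg 3: [1]

After move 8 (3->2):
Peg 0: []
Peg 1: [3, 2]
Peg 2: [4, 1]
Peg 3: []

After move 9 (1->3):
Peg 0: []
Peg 1: [3]
Peg 2: [4, 1]
Peg 3: [2]

After move 10 (2->1):
Peg 0: []
Peg 1: [3, 1]
Peg 2: [4]
Peg 3: [2]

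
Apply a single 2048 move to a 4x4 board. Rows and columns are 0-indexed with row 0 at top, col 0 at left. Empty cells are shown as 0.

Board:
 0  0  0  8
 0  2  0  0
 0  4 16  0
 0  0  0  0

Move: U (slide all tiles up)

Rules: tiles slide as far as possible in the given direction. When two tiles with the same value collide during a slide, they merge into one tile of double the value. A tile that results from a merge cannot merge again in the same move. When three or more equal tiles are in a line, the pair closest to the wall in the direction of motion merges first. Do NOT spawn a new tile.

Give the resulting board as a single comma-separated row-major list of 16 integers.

Answer: 0, 2, 16, 8, 0, 4, 0, 0, 0, 0, 0, 0, 0, 0, 0, 0

Derivation:
Slide up:
col 0: [0, 0, 0, 0] -> [0, 0, 0, 0]
col 1: [0, 2, 4, 0] -> [2, 4, 0, 0]
col 2: [0, 0, 16, 0] -> [16, 0, 0, 0]
col 3: [8, 0, 0, 0] -> [8, 0, 0, 0]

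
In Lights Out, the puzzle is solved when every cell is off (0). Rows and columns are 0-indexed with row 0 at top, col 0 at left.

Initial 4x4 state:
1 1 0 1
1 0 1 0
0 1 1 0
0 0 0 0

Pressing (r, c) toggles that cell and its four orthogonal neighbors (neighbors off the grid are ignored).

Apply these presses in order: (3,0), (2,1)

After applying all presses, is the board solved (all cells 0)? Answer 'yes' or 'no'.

Answer: no

Derivation:
After press 1 at (3,0):
1 1 0 1
1 0 1 0
1 1 1 0
1 1 0 0

After press 2 at (2,1):
1 1 0 1
1 1 1 0
0 0 0 0
1 0 0 0

Lights still on: 7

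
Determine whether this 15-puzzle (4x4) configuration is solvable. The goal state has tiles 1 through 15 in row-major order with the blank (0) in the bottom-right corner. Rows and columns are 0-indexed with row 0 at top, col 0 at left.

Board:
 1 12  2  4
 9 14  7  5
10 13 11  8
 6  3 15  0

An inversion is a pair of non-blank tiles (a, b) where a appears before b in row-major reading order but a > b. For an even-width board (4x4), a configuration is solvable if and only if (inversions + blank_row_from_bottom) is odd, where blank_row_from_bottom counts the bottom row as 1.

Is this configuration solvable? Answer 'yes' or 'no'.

Answer: no

Derivation:
Inversions: 41
Blank is in row 3 (0-indexed from top), which is row 1 counting from the bottom (bottom = 1).
41 + 1 = 42, which is even, so the puzzle is not solvable.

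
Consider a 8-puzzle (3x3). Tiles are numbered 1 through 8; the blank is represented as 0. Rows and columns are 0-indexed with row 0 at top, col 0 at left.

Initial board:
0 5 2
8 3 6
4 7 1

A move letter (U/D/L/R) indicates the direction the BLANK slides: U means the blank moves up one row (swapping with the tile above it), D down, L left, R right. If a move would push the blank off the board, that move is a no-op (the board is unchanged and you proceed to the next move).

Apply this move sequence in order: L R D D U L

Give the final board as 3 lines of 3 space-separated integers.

After move 1 (L):
0 5 2
8 3 6
4 7 1

After move 2 (R):
5 0 2
8 3 6
4 7 1

After move 3 (D):
5 3 2
8 0 6
4 7 1

After move 4 (D):
5 3 2
8 7 6
4 0 1

After move 5 (U):
5 3 2
8 0 6
4 7 1

After move 6 (L):
5 3 2
0 8 6
4 7 1

Answer: 5 3 2
0 8 6
4 7 1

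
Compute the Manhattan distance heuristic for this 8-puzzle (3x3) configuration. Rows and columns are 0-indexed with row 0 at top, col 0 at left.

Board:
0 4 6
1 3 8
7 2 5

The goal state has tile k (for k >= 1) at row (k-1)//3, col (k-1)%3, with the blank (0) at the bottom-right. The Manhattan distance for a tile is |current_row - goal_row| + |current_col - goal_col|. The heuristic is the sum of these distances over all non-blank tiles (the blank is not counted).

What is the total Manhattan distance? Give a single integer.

Answer: 12

Derivation:
Tile 4: (0,1)->(1,0) = 2
Tile 6: (0,2)->(1,2) = 1
Tile 1: (1,0)->(0,0) = 1
Tile 3: (1,1)->(0,2) = 2
Tile 8: (1,2)->(2,1) = 2
Tile 7: (2,0)->(2,0) = 0
Tile 2: (2,1)->(0,1) = 2
Tile 5: (2,2)->(1,1) = 2
Sum: 2 + 1 + 1 + 2 + 2 + 0 + 2 + 2 = 12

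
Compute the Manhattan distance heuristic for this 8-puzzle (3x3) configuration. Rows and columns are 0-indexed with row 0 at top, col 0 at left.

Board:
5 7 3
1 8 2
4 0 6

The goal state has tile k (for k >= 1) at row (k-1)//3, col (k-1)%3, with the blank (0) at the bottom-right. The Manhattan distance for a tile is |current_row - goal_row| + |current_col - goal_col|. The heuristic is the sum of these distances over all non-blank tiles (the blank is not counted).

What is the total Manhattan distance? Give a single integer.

Answer: 11

Derivation:
Tile 5: (0,0)->(1,1) = 2
Tile 7: (0,1)->(2,0) = 3
Tile 3: (0,2)->(0,2) = 0
Tile 1: (1,0)->(0,0) = 1
Tile 8: (1,1)->(2,1) = 1
Tile 2: (1,2)->(0,1) = 2
Tile 4: (2,0)->(1,0) = 1
Tile 6: (2,2)->(1,2) = 1
Sum: 2 + 3 + 0 + 1 + 1 + 2 + 1 + 1 = 11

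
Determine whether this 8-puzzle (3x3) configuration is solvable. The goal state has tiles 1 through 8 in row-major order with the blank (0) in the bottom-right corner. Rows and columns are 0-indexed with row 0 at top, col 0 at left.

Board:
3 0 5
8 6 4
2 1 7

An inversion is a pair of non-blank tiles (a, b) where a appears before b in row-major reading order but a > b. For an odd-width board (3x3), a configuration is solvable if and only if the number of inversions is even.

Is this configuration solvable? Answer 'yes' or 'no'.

Inversions (pairs i<j in row-major order where tile[i] > tile[j] > 0): 16
16 is even, so the puzzle is solvable.

Answer: yes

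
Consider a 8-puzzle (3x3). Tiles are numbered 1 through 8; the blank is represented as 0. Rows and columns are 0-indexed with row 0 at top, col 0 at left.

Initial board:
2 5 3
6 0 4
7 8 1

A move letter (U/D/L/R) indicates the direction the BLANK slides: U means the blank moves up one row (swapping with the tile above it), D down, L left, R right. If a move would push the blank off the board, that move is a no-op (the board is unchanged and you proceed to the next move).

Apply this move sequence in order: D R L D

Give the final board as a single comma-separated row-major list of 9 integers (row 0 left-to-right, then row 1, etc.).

Answer: 2, 5, 3, 6, 8, 4, 7, 0, 1

Derivation:
After move 1 (D):
2 5 3
6 8 4
7 0 1

After move 2 (R):
2 5 3
6 8 4
7 1 0

After move 3 (L):
2 5 3
6 8 4
7 0 1

After move 4 (D):
2 5 3
6 8 4
7 0 1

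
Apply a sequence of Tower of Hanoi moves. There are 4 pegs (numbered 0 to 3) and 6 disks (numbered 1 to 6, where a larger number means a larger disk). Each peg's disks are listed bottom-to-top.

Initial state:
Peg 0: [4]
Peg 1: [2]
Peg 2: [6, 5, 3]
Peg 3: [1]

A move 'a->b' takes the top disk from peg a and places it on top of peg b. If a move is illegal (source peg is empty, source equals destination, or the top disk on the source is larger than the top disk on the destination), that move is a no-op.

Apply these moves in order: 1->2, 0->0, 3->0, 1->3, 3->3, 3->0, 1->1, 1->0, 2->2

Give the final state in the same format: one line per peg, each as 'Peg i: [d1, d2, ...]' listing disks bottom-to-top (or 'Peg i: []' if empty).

After move 1 (1->2):
Peg 0: [4]
Peg 1: []
Peg 2: [6, 5, 3, 2]
Peg 3: [1]

After move 2 (0->0):
Peg 0: [4]
Peg 1: []
Peg 2: [6, 5, 3, 2]
Peg 3: [1]

After move 3 (3->0):
Peg 0: [4, 1]
Peg 1: []
Peg 2: [6, 5, 3, 2]
Peg 3: []

After move 4 (1->3):
Peg 0: [4, 1]
Peg 1: []
Peg 2: [6, 5, 3, 2]
Peg 3: []

After move 5 (3->3):
Peg 0: [4, 1]
Peg 1: []
Peg 2: [6, 5, 3, 2]
Peg 3: []

After move 6 (3->0):
Peg 0: [4, 1]
Peg 1: []
Peg 2: [6, 5, 3, 2]
Peg 3: []

After move 7 (1->1):
Peg 0: [4, 1]
Peg 1: []
Peg 2: [6, 5, 3, 2]
Peg 3: []

After move 8 (1->0):
Peg 0: [4, 1]
Peg 1: []
Peg 2: [6, 5, 3, 2]
Peg 3: []

After move 9 (2->2):
Peg 0: [4, 1]
Peg 1: []
Peg 2: [6, 5, 3, 2]
Peg 3: []

Answer: Peg 0: [4, 1]
Peg 1: []
Peg 2: [6, 5, 3, 2]
Peg 3: []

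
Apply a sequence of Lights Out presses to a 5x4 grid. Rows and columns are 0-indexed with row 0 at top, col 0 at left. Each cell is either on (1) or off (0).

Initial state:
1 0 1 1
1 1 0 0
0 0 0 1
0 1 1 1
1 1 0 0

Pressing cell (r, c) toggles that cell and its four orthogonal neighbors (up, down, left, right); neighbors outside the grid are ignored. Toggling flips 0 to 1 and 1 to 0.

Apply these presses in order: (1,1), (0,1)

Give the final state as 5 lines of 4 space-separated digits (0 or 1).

Answer: 0 0 0 1
0 1 1 0
0 1 0 1
0 1 1 1
1 1 0 0

Derivation:
After press 1 at (1,1):
1 1 1 1
0 0 1 0
0 1 0 1
0 1 1 1
1 1 0 0

After press 2 at (0,1):
0 0 0 1
0 1 1 0
0 1 0 1
0 1 1 1
1 1 0 0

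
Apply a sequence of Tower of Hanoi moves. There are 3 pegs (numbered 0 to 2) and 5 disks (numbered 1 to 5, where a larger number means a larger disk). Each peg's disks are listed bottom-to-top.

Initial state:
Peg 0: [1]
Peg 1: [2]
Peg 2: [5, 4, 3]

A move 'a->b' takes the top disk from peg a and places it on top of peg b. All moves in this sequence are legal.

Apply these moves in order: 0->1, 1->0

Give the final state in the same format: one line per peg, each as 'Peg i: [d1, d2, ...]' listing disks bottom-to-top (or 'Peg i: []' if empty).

After move 1 (0->1):
Peg 0: []
Peg 1: [2, 1]
Peg 2: [5, 4, 3]

After move 2 (1->0):
Peg 0: [1]
Peg 1: [2]
Peg 2: [5, 4, 3]

Answer: Peg 0: [1]
Peg 1: [2]
Peg 2: [5, 4, 3]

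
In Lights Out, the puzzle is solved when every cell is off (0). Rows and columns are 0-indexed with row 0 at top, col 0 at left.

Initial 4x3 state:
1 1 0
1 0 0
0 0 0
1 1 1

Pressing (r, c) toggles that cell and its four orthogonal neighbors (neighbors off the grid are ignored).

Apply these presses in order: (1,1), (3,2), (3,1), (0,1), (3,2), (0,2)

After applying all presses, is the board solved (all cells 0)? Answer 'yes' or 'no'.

Answer: yes

Derivation:
After press 1 at (1,1):
1 0 0
0 1 1
0 1 0
1 1 1

After press 2 at (3,2):
1 0 0
0 1 1
0 1 1
1 0 0

After press 3 at (3,1):
1 0 0
0 1 1
0 0 1
0 1 1

After press 4 at (0,1):
0 1 1
0 0 1
0 0 1
0 1 1

After press 5 at (3,2):
0 1 1
0 0 1
0 0 0
0 0 0

After press 6 at (0,2):
0 0 0
0 0 0
0 0 0
0 0 0

Lights still on: 0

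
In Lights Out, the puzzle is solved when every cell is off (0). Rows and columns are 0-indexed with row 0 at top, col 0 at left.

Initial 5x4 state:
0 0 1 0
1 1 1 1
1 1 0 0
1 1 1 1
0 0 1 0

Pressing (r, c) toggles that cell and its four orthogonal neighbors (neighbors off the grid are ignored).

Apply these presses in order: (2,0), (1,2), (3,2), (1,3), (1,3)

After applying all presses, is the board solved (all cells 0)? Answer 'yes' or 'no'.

Answer: yes

Derivation:
After press 1 at (2,0):
0 0 1 0
0 1 1 1
0 0 0 0
0 1 1 1
0 0 1 0

After press 2 at (1,2):
0 0 0 0
0 0 0 0
0 0 1 0
0 1 1 1
0 0 1 0

After press 3 at (3,2):
0 0 0 0
0 0 0 0
0 0 0 0
0 0 0 0
0 0 0 0

After press 4 at (1,3):
0 0 0 1
0 0 1 1
0 0 0 1
0 0 0 0
0 0 0 0

After press 5 at (1,3):
0 0 0 0
0 0 0 0
0 0 0 0
0 0 0 0
0 0 0 0

Lights still on: 0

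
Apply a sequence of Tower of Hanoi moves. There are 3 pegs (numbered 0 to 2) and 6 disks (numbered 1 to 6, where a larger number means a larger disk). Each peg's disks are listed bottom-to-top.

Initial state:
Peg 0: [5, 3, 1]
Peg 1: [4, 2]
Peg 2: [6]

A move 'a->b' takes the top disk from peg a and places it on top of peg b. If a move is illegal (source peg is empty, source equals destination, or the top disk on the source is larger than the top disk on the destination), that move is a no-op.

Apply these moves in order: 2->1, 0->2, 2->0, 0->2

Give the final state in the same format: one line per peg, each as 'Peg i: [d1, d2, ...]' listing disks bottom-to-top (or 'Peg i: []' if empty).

After move 1 (2->1):
Peg 0: [5, 3, 1]
Peg 1: [4, 2]
Peg 2: [6]

After move 2 (0->2):
Peg 0: [5, 3]
Peg 1: [4, 2]
Peg 2: [6, 1]

After move 3 (2->0):
Peg 0: [5, 3, 1]
Peg 1: [4, 2]
Peg 2: [6]

After move 4 (0->2):
Peg 0: [5, 3]
Peg 1: [4, 2]
Peg 2: [6, 1]

Answer: Peg 0: [5, 3]
Peg 1: [4, 2]
Peg 2: [6, 1]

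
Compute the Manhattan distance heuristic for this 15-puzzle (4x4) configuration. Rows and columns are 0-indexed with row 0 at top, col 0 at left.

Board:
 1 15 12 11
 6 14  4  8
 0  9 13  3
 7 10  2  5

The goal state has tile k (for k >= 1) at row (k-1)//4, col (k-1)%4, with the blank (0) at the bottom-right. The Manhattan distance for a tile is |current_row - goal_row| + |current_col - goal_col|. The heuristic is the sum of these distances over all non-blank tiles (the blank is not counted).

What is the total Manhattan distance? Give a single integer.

Tile 1: at (0,0), goal (0,0), distance |0-0|+|0-0| = 0
Tile 15: at (0,1), goal (3,2), distance |0-3|+|1-2| = 4
Tile 12: at (0,2), goal (2,3), distance |0-2|+|2-3| = 3
Tile 11: at (0,3), goal (2,2), distance |0-2|+|3-2| = 3
Tile 6: at (1,0), goal (1,1), distance |1-1|+|0-1| = 1
Tile 14: at (1,1), goal (3,1), distance |1-3|+|1-1| = 2
Tile 4: at (1,2), goal (0,3), distance |1-0|+|2-3| = 2
Tile 8: at (1,3), goal (1,3), distance |1-1|+|3-3| = 0
Tile 9: at (2,1), goal (2,0), distance |2-2|+|1-0| = 1
Tile 13: at (2,2), goal (3,0), distance |2-3|+|2-0| = 3
Tile 3: at (2,3), goal (0,2), distance |2-0|+|3-2| = 3
Tile 7: at (3,0), goal (1,2), distance |3-1|+|0-2| = 4
Tile 10: at (3,1), goal (2,1), distance |3-2|+|1-1| = 1
Tile 2: at (3,2), goal (0,1), distance |3-0|+|2-1| = 4
Tile 5: at (3,3), goal (1,0), distance |3-1|+|3-0| = 5
Sum: 0 + 4 + 3 + 3 + 1 + 2 + 2 + 0 + 1 + 3 + 3 + 4 + 1 + 4 + 5 = 36

Answer: 36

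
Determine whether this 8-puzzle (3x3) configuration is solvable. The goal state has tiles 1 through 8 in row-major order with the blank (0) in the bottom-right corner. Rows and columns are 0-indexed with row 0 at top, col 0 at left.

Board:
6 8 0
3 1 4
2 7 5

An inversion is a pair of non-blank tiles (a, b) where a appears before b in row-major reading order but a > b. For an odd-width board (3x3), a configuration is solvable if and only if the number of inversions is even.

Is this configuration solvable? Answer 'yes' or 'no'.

Inversions (pairs i<j in row-major order where tile[i] > tile[j] > 0): 15
15 is odd, so the puzzle is not solvable.

Answer: no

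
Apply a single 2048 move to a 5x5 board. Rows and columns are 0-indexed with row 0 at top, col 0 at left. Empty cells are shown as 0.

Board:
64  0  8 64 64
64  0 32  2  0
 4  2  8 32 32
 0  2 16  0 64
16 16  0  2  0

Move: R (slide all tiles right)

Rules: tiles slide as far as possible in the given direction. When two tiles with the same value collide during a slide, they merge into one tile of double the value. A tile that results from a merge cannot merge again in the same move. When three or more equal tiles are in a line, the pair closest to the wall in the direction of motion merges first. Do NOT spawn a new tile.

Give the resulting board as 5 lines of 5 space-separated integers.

Slide right:
row 0: [64, 0, 8, 64, 64] -> [0, 0, 64, 8, 128]
row 1: [64, 0, 32, 2, 0] -> [0, 0, 64, 32, 2]
row 2: [4, 2, 8, 32, 32] -> [0, 4, 2, 8, 64]
row 3: [0, 2, 16, 0, 64] -> [0, 0, 2, 16, 64]
row 4: [16, 16, 0, 2, 0] -> [0, 0, 0, 32, 2]

Answer:   0   0  64   8 128
  0   0  64  32   2
  0   4   2   8  64
  0   0   2  16  64
  0   0   0  32   2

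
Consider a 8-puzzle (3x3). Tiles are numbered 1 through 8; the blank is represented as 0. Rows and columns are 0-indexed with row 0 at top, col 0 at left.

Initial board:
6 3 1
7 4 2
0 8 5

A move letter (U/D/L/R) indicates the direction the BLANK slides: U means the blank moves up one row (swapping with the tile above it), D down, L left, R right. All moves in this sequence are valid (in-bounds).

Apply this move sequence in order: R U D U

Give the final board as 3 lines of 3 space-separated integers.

Answer: 6 3 1
7 0 2
8 4 5

Derivation:
After move 1 (R):
6 3 1
7 4 2
8 0 5

After move 2 (U):
6 3 1
7 0 2
8 4 5

After move 3 (D):
6 3 1
7 4 2
8 0 5

After move 4 (U):
6 3 1
7 0 2
8 4 5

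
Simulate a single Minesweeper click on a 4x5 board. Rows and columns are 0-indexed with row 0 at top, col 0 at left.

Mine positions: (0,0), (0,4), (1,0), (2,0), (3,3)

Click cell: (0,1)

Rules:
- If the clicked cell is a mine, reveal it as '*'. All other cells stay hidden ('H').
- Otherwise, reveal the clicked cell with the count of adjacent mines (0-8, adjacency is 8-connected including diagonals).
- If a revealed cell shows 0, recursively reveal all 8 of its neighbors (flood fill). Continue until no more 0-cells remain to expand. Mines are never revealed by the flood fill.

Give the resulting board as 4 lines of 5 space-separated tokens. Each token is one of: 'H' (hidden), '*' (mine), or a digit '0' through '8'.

H 2 H H H
H H H H H
H H H H H
H H H H H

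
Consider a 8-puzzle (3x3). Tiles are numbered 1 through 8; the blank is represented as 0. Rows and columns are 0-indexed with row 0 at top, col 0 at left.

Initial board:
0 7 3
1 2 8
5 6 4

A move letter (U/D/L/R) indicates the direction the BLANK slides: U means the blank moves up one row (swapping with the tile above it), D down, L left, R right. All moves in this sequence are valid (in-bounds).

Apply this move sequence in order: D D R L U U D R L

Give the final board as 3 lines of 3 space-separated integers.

Answer: 1 7 3
0 2 8
5 6 4

Derivation:
After move 1 (D):
1 7 3
0 2 8
5 6 4

After move 2 (D):
1 7 3
5 2 8
0 6 4

After move 3 (R):
1 7 3
5 2 8
6 0 4

After move 4 (L):
1 7 3
5 2 8
0 6 4

After move 5 (U):
1 7 3
0 2 8
5 6 4

After move 6 (U):
0 7 3
1 2 8
5 6 4

After move 7 (D):
1 7 3
0 2 8
5 6 4

After move 8 (R):
1 7 3
2 0 8
5 6 4

After move 9 (L):
1 7 3
0 2 8
5 6 4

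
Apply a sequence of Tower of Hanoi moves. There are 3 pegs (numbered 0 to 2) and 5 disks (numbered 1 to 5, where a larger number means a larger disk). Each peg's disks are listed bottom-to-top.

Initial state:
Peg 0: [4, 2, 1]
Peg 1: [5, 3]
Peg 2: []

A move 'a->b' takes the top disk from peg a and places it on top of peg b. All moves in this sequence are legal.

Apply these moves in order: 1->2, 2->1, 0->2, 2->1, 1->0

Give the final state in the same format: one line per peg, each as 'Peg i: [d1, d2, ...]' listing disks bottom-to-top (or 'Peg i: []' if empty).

After move 1 (1->2):
Peg 0: [4, 2, 1]
Peg 1: [5]
Peg 2: [3]

After move 2 (2->1):
Peg 0: [4, 2, 1]
Peg 1: [5, 3]
Peg 2: []

After move 3 (0->2):
Peg 0: [4, 2]
Peg 1: [5, 3]
Peg 2: [1]

After move 4 (2->1):
Peg 0: [4, 2]
Peg 1: [5, 3, 1]
Peg 2: []

After move 5 (1->0):
Peg 0: [4, 2, 1]
Peg 1: [5, 3]
Peg 2: []

Answer: Peg 0: [4, 2, 1]
Peg 1: [5, 3]
Peg 2: []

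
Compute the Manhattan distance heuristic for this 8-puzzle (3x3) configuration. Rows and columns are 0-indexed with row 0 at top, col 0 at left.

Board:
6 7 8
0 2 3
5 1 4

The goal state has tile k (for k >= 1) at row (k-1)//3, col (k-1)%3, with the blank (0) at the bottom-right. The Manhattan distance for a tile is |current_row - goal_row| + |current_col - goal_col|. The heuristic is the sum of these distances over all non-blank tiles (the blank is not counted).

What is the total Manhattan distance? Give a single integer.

Answer: 19

Derivation:
Tile 6: (0,0)->(1,2) = 3
Tile 7: (0,1)->(2,0) = 3
Tile 8: (0,2)->(2,1) = 3
Tile 2: (1,1)->(0,1) = 1
Tile 3: (1,2)->(0,2) = 1
Tile 5: (2,0)->(1,1) = 2
Tile 1: (2,1)->(0,0) = 3
Tile 4: (2,2)->(1,0) = 3
Sum: 3 + 3 + 3 + 1 + 1 + 2 + 3 + 3 = 19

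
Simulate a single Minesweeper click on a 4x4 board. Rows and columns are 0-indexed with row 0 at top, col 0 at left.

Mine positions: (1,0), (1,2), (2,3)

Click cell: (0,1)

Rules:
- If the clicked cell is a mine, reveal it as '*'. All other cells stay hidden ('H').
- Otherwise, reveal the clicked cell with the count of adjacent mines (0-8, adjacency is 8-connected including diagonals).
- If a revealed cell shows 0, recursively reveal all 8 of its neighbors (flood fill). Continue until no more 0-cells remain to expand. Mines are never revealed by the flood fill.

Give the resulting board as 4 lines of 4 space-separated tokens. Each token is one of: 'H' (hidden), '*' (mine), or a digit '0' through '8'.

H 2 H H
H H H H
H H H H
H H H H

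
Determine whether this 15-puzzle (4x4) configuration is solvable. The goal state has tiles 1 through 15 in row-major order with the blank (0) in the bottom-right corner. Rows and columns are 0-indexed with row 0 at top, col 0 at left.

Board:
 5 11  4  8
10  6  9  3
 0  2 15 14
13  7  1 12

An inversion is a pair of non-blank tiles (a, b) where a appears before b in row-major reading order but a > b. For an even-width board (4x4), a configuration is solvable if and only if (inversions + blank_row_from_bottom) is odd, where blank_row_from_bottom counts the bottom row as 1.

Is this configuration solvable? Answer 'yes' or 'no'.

Inversions: 50
Blank is in row 2 (0-indexed from top), which is row 2 counting from the bottom (bottom = 1).
50 + 2 = 52, which is even, so the puzzle is not solvable.

Answer: no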